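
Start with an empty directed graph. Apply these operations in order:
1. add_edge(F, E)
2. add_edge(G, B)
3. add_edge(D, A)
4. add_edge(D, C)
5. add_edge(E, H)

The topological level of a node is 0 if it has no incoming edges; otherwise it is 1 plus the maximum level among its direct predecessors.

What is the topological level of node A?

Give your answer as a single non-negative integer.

Answer: 1

Derivation:
Op 1: add_edge(F, E). Edges now: 1
Op 2: add_edge(G, B). Edges now: 2
Op 3: add_edge(D, A). Edges now: 3
Op 4: add_edge(D, C). Edges now: 4
Op 5: add_edge(E, H). Edges now: 5
Compute levels (Kahn BFS):
  sources (in-degree 0): D, F, G
  process D: level=0
    D->A: in-degree(A)=0, level(A)=1, enqueue
    D->C: in-degree(C)=0, level(C)=1, enqueue
  process F: level=0
    F->E: in-degree(E)=0, level(E)=1, enqueue
  process G: level=0
    G->B: in-degree(B)=0, level(B)=1, enqueue
  process A: level=1
  process C: level=1
  process E: level=1
    E->H: in-degree(H)=0, level(H)=2, enqueue
  process B: level=1
  process H: level=2
All levels: A:1, B:1, C:1, D:0, E:1, F:0, G:0, H:2
level(A) = 1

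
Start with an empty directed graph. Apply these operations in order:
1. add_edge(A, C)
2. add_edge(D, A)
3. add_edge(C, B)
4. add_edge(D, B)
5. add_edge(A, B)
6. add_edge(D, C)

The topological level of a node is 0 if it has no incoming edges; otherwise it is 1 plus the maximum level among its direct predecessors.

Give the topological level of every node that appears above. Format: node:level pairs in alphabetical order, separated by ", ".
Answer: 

Op 1: add_edge(A, C). Edges now: 1
Op 2: add_edge(D, A). Edges now: 2
Op 3: add_edge(C, B). Edges now: 3
Op 4: add_edge(D, B). Edges now: 4
Op 5: add_edge(A, B). Edges now: 5
Op 6: add_edge(D, C). Edges now: 6
Compute levels (Kahn BFS):
  sources (in-degree 0): D
  process D: level=0
    D->A: in-degree(A)=0, level(A)=1, enqueue
    D->B: in-degree(B)=2, level(B)>=1
    D->C: in-degree(C)=1, level(C)>=1
  process A: level=1
    A->B: in-degree(B)=1, level(B)>=2
    A->C: in-degree(C)=0, level(C)=2, enqueue
  process C: level=2
    C->B: in-degree(B)=0, level(B)=3, enqueue
  process B: level=3
All levels: A:1, B:3, C:2, D:0

Answer: A:1, B:3, C:2, D:0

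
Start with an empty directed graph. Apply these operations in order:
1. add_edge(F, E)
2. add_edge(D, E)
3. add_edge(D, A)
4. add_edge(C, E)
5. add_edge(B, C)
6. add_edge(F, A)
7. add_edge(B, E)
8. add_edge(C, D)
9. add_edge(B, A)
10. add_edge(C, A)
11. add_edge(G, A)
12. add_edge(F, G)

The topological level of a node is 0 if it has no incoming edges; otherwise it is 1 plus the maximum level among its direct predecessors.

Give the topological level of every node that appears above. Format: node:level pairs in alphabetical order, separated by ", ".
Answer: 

Op 1: add_edge(F, E). Edges now: 1
Op 2: add_edge(D, E). Edges now: 2
Op 3: add_edge(D, A). Edges now: 3
Op 4: add_edge(C, E). Edges now: 4
Op 5: add_edge(B, C). Edges now: 5
Op 6: add_edge(F, A). Edges now: 6
Op 7: add_edge(B, E). Edges now: 7
Op 8: add_edge(C, D). Edges now: 8
Op 9: add_edge(B, A). Edges now: 9
Op 10: add_edge(C, A). Edges now: 10
Op 11: add_edge(G, A). Edges now: 11
Op 12: add_edge(F, G). Edges now: 12
Compute levels (Kahn BFS):
  sources (in-degree 0): B, F
  process B: level=0
    B->A: in-degree(A)=4, level(A)>=1
    B->C: in-degree(C)=0, level(C)=1, enqueue
    B->E: in-degree(E)=3, level(E)>=1
  process F: level=0
    F->A: in-degree(A)=3, level(A)>=1
    F->E: in-degree(E)=2, level(E)>=1
    F->G: in-degree(G)=0, level(G)=1, enqueue
  process C: level=1
    C->A: in-degree(A)=2, level(A)>=2
    C->D: in-degree(D)=0, level(D)=2, enqueue
    C->E: in-degree(E)=1, level(E)>=2
  process G: level=1
    G->A: in-degree(A)=1, level(A)>=2
  process D: level=2
    D->A: in-degree(A)=0, level(A)=3, enqueue
    D->E: in-degree(E)=0, level(E)=3, enqueue
  process A: level=3
  process E: level=3
All levels: A:3, B:0, C:1, D:2, E:3, F:0, G:1

Answer: A:3, B:0, C:1, D:2, E:3, F:0, G:1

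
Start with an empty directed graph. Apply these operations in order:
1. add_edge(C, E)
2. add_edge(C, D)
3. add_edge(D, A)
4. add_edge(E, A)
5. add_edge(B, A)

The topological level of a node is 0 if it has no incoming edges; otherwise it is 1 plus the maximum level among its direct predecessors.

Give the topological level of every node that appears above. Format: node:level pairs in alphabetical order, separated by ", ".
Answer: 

Op 1: add_edge(C, E). Edges now: 1
Op 2: add_edge(C, D). Edges now: 2
Op 3: add_edge(D, A). Edges now: 3
Op 4: add_edge(E, A). Edges now: 4
Op 5: add_edge(B, A). Edges now: 5
Compute levels (Kahn BFS):
  sources (in-degree 0): B, C
  process B: level=0
    B->A: in-degree(A)=2, level(A)>=1
  process C: level=0
    C->D: in-degree(D)=0, level(D)=1, enqueue
    C->E: in-degree(E)=0, level(E)=1, enqueue
  process D: level=1
    D->A: in-degree(A)=1, level(A)>=2
  process E: level=1
    E->A: in-degree(A)=0, level(A)=2, enqueue
  process A: level=2
All levels: A:2, B:0, C:0, D:1, E:1

Answer: A:2, B:0, C:0, D:1, E:1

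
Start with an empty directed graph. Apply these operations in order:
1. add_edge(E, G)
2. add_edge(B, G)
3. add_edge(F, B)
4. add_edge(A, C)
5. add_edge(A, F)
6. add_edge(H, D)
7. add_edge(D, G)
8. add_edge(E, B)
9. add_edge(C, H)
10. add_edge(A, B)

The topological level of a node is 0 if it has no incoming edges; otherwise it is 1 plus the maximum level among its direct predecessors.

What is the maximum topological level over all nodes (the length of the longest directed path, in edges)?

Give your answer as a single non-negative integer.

Answer: 4

Derivation:
Op 1: add_edge(E, G). Edges now: 1
Op 2: add_edge(B, G). Edges now: 2
Op 3: add_edge(F, B). Edges now: 3
Op 4: add_edge(A, C). Edges now: 4
Op 5: add_edge(A, F). Edges now: 5
Op 6: add_edge(H, D). Edges now: 6
Op 7: add_edge(D, G). Edges now: 7
Op 8: add_edge(E, B). Edges now: 8
Op 9: add_edge(C, H). Edges now: 9
Op 10: add_edge(A, B). Edges now: 10
Compute levels (Kahn BFS):
  sources (in-degree 0): A, E
  process A: level=0
    A->B: in-degree(B)=2, level(B)>=1
    A->C: in-degree(C)=0, level(C)=1, enqueue
    A->F: in-degree(F)=0, level(F)=1, enqueue
  process E: level=0
    E->B: in-degree(B)=1, level(B)>=1
    E->G: in-degree(G)=2, level(G)>=1
  process C: level=1
    C->H: in-degree(H)=0, level(H)=2, enqueue
  process F: level=1
    F->B: in-degree(B)=0, level(B)=2, enqueue
  process H: level=2
    H->D: in-degree(D)=0, level(D)=3, enqueue
  process B: level=2
    B->G: in-degree(G)=1, level(G)>=3
  process D: level=3
    D->G: in-degree(G)=0, level(G)=4, enqueue
  process G: level=4
All levels: A:0, B:2, C:1, D:3, E:0, F:1, G:4, H:2
max level = 4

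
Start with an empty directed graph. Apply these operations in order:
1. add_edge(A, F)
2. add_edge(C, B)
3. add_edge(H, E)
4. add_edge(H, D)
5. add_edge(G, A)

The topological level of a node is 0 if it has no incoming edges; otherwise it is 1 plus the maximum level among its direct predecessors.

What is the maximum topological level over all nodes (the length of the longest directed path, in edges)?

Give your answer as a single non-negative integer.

Op 1: add_edge(A, F). Edges now: 1
Op 2: add_edge(C, B). Edges now: 2
Op 3: add_edge(H, E). Edges now: 3
Op 4: add_edge(H, D). Edges now: 4
Op 5: add_edge(G, A). Edges now: 5
Compute levels (Kahn BFS):
  sources (in-degree 0): C, G, H
  process C: level=0
    C->B: in-degree(B)=0, level(B)=1, enqueue
  process G: level=0
    G->A: in-degree(A)=0, level(A)=1, enqueue
  process H: level=0
    H->D: in-degree(D)=0, level(D)=1, enqueue
    H->E: in-degree(E)=0, level(E)=1, enqueue
  process B: level=1
  process A: level=1
    A->F: in-degree(F)=0, level(F)=2, enqueue
  process D: level=1
  process E: level=1
  process F: level=2
All levels: A:1, B:1, C:0, D:1, E:1, F:2, G:0, H:0
max level = 2

Answer: 2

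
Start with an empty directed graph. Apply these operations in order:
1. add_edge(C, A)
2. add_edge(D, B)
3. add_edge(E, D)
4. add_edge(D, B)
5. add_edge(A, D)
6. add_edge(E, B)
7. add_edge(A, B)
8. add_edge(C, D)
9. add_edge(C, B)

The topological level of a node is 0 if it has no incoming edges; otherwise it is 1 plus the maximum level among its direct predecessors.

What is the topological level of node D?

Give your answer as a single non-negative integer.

Answer: 2

Derivation:
Op 1: add_edge(C, A). Edges now: 1
Op 2: add_edge(D, B). Edges now: 2
Op 3: add_edge(E, D). Edges now: 3
Op 4: add_edge(D, B) (duplicate, no change). Edges now: 3
Op 5: add_edge(A, D). Edges now: 4
Op 6: add_edge(E, B). Edges now: 5
Op 7: add_edge(A, B). Edges now: 6
Op 8: add_edge(C, D). Edges now: 7
Op 9: add_edge(C, B). Edges now: 8
Compute levels (Kahn BFS):
  sources (in-degree 0): C, E
  process C: level=0
    C->A: in-degree(A)=0, level(A)=1, enqueue
    C->B: in-degree(B)=3, level(B)>=1
    C->D: in-degree(D)=2, level(D)>=1
  process E: level=0
    E->B: in-degree(B)=2, level(B)>=1
    E->D: in-degree(D)=1, level(D)>=1
  process A: level=1
    A->B: in-degree(B)=1, level(B)>=2
    A->D: in-degree(D)=0, level(D)=2, enqueue
  process D: level=2
    D->B: in-degree(B)=0, level(B)=3, enqueue
  process B: level=3
All levels: A:1, B:3, C:0, D:2, E:0
level(D) = 2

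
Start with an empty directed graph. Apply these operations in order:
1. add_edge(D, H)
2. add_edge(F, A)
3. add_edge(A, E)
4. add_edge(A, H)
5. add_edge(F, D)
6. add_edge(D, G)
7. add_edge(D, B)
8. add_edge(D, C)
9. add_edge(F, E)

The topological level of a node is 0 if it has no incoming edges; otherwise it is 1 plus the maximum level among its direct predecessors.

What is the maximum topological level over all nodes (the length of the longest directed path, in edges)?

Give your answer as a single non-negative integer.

Op 1: add_edge(D, H). Edges now: 1
Op 2: add_edge(F, A). Edges now: 2
Op 3: add_edge(A, E). Edges now: 3
Op 4: add_edge(A, H). Edges now: 4
Op 5: add_edge(F, D). Edges now: 5
Op 6: add_edge(D, G). Edges now: 6
Op 7: add_edge(D, B). Edges now: 7
Op 8: add_edge(D, C). Edges now: 8
Op 9: add_edge(F, E). Edges now: 9
Compute levels (Kahn BFS):
  sources (in-degree 0): F
  process F: level=0
    F->A: in-degree(A)=0, level(A)=1, enqueue
    F->D: in-degree(D)=0, level(D)=1, enqueue
    F->E: in-degree(E)=1, level(E)>=1
  process A: level=1
    A->E: in-degree(E)=0, level(E)=2, enqueue
    A->H: in-degree(H)=1, level(H)>=2
  process D: level=1
    D->B: in-degree(B)=0, level(B)=2, enqueue
    D->C: in-degree(C)=0, level(C)=2, enqueue
    D->G: in-degree(G)=0, level(G)=2, enqueue
    D->H: in-degree(H)=0, level(H)=2, enqueue
  process E: level=2
  process B: level=2
  process C: level=2
  process G: level=2
  process H: level=2
All levels: A:1, B:2, C:2, D:1, E:2, F:0, G:2, H:2
max level = 2

Answer: 2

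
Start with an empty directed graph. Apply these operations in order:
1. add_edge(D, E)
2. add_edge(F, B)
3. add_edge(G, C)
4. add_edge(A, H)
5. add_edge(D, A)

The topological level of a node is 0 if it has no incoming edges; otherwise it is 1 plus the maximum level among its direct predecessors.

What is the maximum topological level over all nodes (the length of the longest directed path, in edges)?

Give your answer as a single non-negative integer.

Answer: 2

Derivation:
Op 1: add_edge(D, E). Edges now: 1
Op 2: add_edge(F, B). Edges now: 2
Op 3: add_edge(G, C). Edges now: 3
Op 4: add_edge(A, H). Edges now: 4
Op 5: add_edge(D, A). Edges now: 5
Compute levels (Kahn BFS):
  sources (in-degree 0): D, F, G
  process D: level=0
    D->A: in-degree(A)=0, level(A)=1, enqueue
    D->E: in-degree(E)=0, level(E)=1, enqueue
  process F: level=0
    F->B: in-degree(B)=0, level(B)=1, enqueue
  process G: level=0
    G->C: in-degree(C)=0, level(C)=1, enqueue
  process A: level=1
    A->H: in-degree(H)=0, level(H)=2, enqueue
  process E: level=1
  process B: level=1
  process C: level=1
  process H: level=2
All levels: A:1, B:1, C:1, D:0, E:1, F:0, G:0, H:2
max level = 2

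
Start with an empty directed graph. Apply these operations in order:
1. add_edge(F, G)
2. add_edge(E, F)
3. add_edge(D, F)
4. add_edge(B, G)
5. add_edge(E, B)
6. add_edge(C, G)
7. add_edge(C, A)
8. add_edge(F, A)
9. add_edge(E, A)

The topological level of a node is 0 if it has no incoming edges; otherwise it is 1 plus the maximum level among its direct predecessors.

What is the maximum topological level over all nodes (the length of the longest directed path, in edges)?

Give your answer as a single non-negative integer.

Answer: 2

Derivation:
Op 1: add_edge(F, G). Edges now: 1
Op 2: add_edge(E, F). Edges now: 2
Op 3: add_edge(D, F). Edges now: 3
Op 4: add_edge(B, G). Edges now: 4
Op 5: add_edge(E, B). Edges now: 5
Op 6: add_edge(C, G). Edges now: 6
Op 7: add_edge(C, A). Edges now: 7
Op 8: add_edge(F, A). Edges now: 8
Op 9: add_edge(E, A). Edges now: 9
Compute levels (Kahn BFS):
  sources (in-degree 0): C, D, E
  process C: level=0
    C->A: in-degree(A)=2, level(A)>=1
    C->G: in-degree(G)=2, level(G)>=1
  process D: level=0
    D->F: in-degree(F)=1, level(F)>=1
  process E: level=0
    E->A: in-degree(A)=1, level(A)>=1
    E->B: in-degree(B)=0, level(B)=1, enqueue
    E->F: in-degree(F)=0, level(F)=1, enqueue
  process B: level=1
    B->G: in-degree(G)=1, level(G)>=2
  process F: level=1
    F->A: in-degree(A)=0, level(A)=2, enqueue
    F->G: in-degree(G)=0, level(G)=2, enqueue
  process A: level=2
  process G: level=2
All levels: A:2, B:1, C:0, D:0, E:0, F:1, G:2
max level = 2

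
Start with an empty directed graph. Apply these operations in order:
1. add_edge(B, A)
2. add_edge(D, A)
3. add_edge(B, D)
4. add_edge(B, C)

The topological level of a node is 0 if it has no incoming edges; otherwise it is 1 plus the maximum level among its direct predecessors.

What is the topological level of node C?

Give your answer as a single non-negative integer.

Answer: 1

Derivation:
Op 1: add_edge(B, A). Edges now: 1
Op 2: add_edge(D, A). Edges now: 2
Op 3: add_edge(B, D). Edges now: 3
Op 4: add_edge(B, C). Edges now: 4
Compute levels (Kahn BFS):
  sources (in-degree 0): B
  process B: level=0
    B->A: in-degree(A)=1, level(A)>=1
    B->C: in-degree(C)=0, level(C)=1, enqueue
    B->D: in-degree(D)=0, level(D)=1, enqueue
  process C: level=1
  process D: level=1
    D->A: in-degree(A)=0, level(A)=2, enqueue
  process A: level=2
All levels: A:2, B:0, C:1, D:1
level(C) = 1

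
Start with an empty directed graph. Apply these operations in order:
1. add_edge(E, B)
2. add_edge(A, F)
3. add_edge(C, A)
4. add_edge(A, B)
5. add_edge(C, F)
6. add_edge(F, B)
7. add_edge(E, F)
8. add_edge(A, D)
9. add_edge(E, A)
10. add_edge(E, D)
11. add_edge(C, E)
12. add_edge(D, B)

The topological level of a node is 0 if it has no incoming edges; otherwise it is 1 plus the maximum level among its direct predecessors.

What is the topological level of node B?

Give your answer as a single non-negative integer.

Answer: 4

Derivation:
Op 1: add_edge(E, B). Edges now: 1
Op 2: add_edge(A, F). Edges now: 2
Op 3: add_edge(C, A). Edges now: 3
Op 4: add_edge(A, B). Edges now: 4
Op 5: add_edge(C, F). Edges now: 5
Op 6: add_edge(F, B). Edges now: 6
Op 7: add_edge(E, F). Edges now: 7
Op 8: add_edge(A, D). Edges now: 8
Op 9: add_edge(E, A). Edges now: 9
Op 10: add_edge(E, D). Edges now: 10
Op 11: add_edge(C, E). Edges now: 11
Op 12: add_edge(D, B). Edges now: 12
Compute levels (Kahn BFS):
  sources (in-degree 0): C
  process C: level=0
    C->A: in-degree(A)=1, level(A)>=1
    C->E: in-degree(E)=0, level(E)=1, enqueue
    C->F: in-degree(F)=2, level(F)>=1
  process E: level=1
    E->A: in-degree(A)=0, level(A)=2, enqueue
    E->B: in-degree(B)=3, level(B)>=2
    E->D: in-degree(D)=1, level(D)>=2
    E->F: in-degree(F)=1, level(F)>=2
  process A: level=2
    A->B: in-degree(B)=2, level(B)>=3
    A->D: in-degree(D)=0, level(D)=3, enqueue
    A->F: in-degree(F)=0, level(F)=3, enqueue
  process D: level=3
    D->B: in-degree(B)=1, level(B)>=4
  process F: level=3
    F->B: in-degree(B)=0, level(B)=4, enqueue
  process B: level=4
All levels: A:2, B:4, C:0, D:3, E:1, F:3
level(B) = 4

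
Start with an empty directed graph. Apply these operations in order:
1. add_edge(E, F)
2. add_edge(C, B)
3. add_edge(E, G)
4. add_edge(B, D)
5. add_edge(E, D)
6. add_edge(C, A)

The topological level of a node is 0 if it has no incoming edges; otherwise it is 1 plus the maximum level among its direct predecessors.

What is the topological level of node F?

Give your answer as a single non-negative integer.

Op 1: add_edge(E, F). Edges now: 1
Op 2: add_edge(C, B). Edges now: 2
Op 3: add_edge(E, G). Edges now: 3
Op 4: add_edge(B, D). Edges now: 4
Op 5: add_edge(E, D). Edges now: 5
Op 6: add_edge(C, A). Edges now: 6
Compute levels (Kahn BFS):
  sources (in-degree 0): C, E
  process C: level=0
    C->A: in-degree(A)=0, level(A)=1, enqueue
    C->B: in-degree(B)=0, level(B)=1, enqueue
  process E: level=0
    E->D: in-degree(D)=1, level(D)>=1
    E->F: in-degree(F)=0, level(F)=1, enqueue
    E->G: in-degree(G)=0, level(G)=1, enqueue
  process A: level=1
  process B: level=1
    B->D: in-degree(D)=0, level(D)=2, enqueue
  process F: level=1
  process G: level=1
  process D: level=2
All levels: A:1, B:1, C:0, D:2, E:0, F:1, G:1
level(F) = 1

Answer: 1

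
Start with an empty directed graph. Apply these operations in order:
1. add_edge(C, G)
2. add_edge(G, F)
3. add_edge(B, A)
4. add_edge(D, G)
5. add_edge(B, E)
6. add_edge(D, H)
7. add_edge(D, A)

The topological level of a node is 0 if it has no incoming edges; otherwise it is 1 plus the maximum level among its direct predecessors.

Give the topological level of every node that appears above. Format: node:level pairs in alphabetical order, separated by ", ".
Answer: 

Answer: A:1, B:0, C:0, D:0, E:1, F:2, G:1, H:1

Derivation:
Op 1: add_edge(C, G). Edges now: 1
Op 2: add_edge(G, F). Edges now: 2
Op 3: add_edge(B, A). Edges now: 3
Op 4: add_edge(D, G). Edges now: 4
Op 5: add_edge(B, E). Edges now: 5
Op 6: add_edge(D, H). Edges now: 6
Op 7: add_edge(D, A). Edges now: 7
Compute levels (Kahn BFS):
  sources (in-degree 0): B, C, D
  process B: level=0
    B->A: in-degree(A)=1, level(A)>=1
    B->E: in-degree(E)=0, level(E)=1, enqueue
  process C: level=0
    C->G: in-degree(G)=1, level(G)>=1
  process D: level=0
    D->A: in-degree(A)=0, level(A)=1, enqueue
    D->G: in-degree(G)=0, level(G)=1, enqueue
    D->H: in-degree(H)=0, level(H)=1, enqueue
  process E: level=1
  process A: level=1
  process G: level=1
    G->F: in-degree(F)=0, level(F)=2, enqueue
  process H: level=1
  process F: level=2
All levels: A:1, B:0, C:0, D:0, E:1, F:2, G:1, H:1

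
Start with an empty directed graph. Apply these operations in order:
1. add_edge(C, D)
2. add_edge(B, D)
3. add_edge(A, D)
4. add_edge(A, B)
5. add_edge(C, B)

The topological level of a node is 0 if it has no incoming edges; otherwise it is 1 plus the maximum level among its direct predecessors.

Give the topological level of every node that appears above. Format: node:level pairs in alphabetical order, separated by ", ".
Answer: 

Answer: A:0, B:1, C:0, D:2

Derivation:
Op 1: add_edge(C, D). Edges now: 1
Op 2: add_edge(B, D). Edges now: 2
Op 3: add_edge(A, D). Edges now: 3
Op 4: add_edge(A, B). Edges now: 4
Op 5: add_edge(C, B). Edges now: 5
Compute levels (Kahn BFS):
  sources (in-degree 0): A, C
  process A: level=0
    A->B: in-degree(B)=1, level(B)>=1
    A->D: in-degree(D)=2, level(D)>=1
  process C: level=0
    C->B: in-degree(B)=0, level(B)=1, enqueue
    C->D: in-degree(D)=1, level(D)>=1
  process B: level=1
    B->D: in-degree(D)=0, level(D)=2, enqueue
  process D: level=2
All levels: A:0, B:1, C:0, D:2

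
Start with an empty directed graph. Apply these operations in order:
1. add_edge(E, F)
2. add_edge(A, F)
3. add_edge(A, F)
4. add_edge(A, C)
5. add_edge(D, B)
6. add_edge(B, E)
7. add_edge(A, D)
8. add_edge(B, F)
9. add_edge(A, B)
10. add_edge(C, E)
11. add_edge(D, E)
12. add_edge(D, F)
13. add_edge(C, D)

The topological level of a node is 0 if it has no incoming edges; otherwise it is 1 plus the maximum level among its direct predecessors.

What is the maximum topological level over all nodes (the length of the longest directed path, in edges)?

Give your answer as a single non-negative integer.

Answer: 5

Derivation:
Op 1: add_edge(E, F). Edges now: 1
Op 2: add_edge(A, F). Edges now: 2
Op 3: add_edge(A, F) (duplicate, no change). Edges now: 2
Op 4: add_edge(A, C). Edges now: 3
Op 5: add_edge(D, B). Edges now: 4
Op 6: add_edge(B, E). Edges now: 5
Op 7: add_edge(A, D). Edges now: 6
Op 8: add_edge(B, F). Edges now: 7
Op 9: add_edge(A, B). Edges now: 8
Op 10: add_edge(C, E). Edges now: 9
Op 11: add_edge(D, E). Edges now: 10
Op 12: add_edge(D, F). Edges now: 11
Op 13: add_edge(C, D). Edges now: 12
Compute levels (Kahn BFS):
  sources (in-degree 0): A
  process A: level=0
    A->B: in-degree(B)=1, level(B)>=1
    A->C: in-degree(C)=0, level(C)=1, enqueue
    A->D: in-degree(D)=1, level(D)>=1
    A->F: in-degree(F)=3, level(F)>=1
  process C: level=1
    C->D: in-degree(D)=0, level(D)=2, enqueue
    C->E: in-degree(E)=2, level(E)>=2
  process D: level=2
    D->B: in-degree(B)=0, level(B)=3, enqueue
    D->E: in-degree(E)=1, level(E)>=3
    D->F: in-degree(F)=2, level(F)>=3
  process B: level=3
    B->E: in-degree(E)=0, level(E)=4, enqueue
    B->F: in-degree(F)=1, level(F)>=4
  process E: level=4
    E->F: in-degree(F)=0, level(F)=5, enqueue
  process F: level=5
All levels: A:0, B:3, C:1, D:2, E:4, F:5
max level = 5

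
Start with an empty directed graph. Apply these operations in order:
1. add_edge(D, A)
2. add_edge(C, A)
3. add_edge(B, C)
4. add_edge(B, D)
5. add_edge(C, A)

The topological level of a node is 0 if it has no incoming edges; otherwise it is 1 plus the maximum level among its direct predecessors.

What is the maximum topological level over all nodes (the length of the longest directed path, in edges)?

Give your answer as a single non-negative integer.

Answer: 2

Derivation:
Op 1: add_edge(D, A). Edges now: 1
Op 2: add_edge(C, A). Edges now: 2
Op 3: add_edge(B, C). Edges now: 3
Op 4: add_edge(B, D). Edges now: 4
Op 5: add_edge(C, A) (duplicate, no change). Edges now: 4
Compute levels (Kahn BFS):
  sources (in-degree 0): B
  process B: level=0
    B->C: in-degree(C)=0, level(C)=1, enqueue
    B->D: in-degree(D)=0, level(D)=1, enqueue
  process C: level=1
    C->A: in-degree(A)=1, level(A)>=2
  process D: level=1
    D->A: in-degree(A)=0, level(A)=2, enqueue
  process A: level=2
All levels: A:2, B:0, C:1, D:1
max level = 2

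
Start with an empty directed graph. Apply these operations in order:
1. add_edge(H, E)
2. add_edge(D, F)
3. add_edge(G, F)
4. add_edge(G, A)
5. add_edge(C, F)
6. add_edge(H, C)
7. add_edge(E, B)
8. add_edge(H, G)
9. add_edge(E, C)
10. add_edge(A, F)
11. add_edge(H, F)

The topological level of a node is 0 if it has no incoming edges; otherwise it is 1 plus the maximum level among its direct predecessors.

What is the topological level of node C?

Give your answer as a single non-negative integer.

Op 1: add_edge(H, E). Edges now: 1
Op 2: add_edge(D, F). Edges now: 2
Op 3: add_edge(G, F). Edges now: 3
Op 4: add_edge(G, A). Edges now: 4
Op 5: add_edge(C, F). Edges now: 5
Op 6: add_edge(H, C). Edges now: 6
Op 7: add_edge(E, B). Edges now: 7
Op 8: add_edge(H, G). Edges now: 8
Op 9: add_edge(E, C). Edges now: 9
Op 10: add_edge(A, F). Edges now: 10
Op 11: add_edge(H, F). Edges now: 11
Compute levels (Kahn BFS):
  sources (in-degree 0): D, H
  process D: level=0
    D->F: in-degree(F)=4, level(F)>=1
  process H: level=0
    H->C: in-degree(C)=1, level(C)>=1
    H->E: in-degree(E)=0, level(E)=1, enqueue
    H->F: in-degree(F)=3, level(F)>=1
    H->G: in-degree(G)=0, level(G)=1, enqueue
  process E: level=1
    E->B: in-degree(B)=0, level(B)=2, enqueue
    E->C: in-degree(C)=0, level(C)=2, enqueue
  process G: level=1
    G->A: in-degree(A)=0, level(A)=2, enqueue
    G->F: in-degree(F)=2, level(F)>=2
  process B: level=2
  process C: level=2
    C->F: in-degree(F)=1, level(F)>=3
  process A: level=2
    A->F: in-degree(F)=0, level(F)=3, enqueue
  process F: level=3
All levels: A:2, B:2, C:2, D:0, E:1, F:3, G:1, H:0
level(C) = 2

Answer: 2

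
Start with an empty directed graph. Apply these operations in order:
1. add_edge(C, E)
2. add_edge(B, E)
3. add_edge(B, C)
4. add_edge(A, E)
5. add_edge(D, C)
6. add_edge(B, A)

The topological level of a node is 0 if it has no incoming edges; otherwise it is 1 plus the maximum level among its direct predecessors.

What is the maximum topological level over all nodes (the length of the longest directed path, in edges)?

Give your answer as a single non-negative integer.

Answer: 2

Derivation:
Op 1: add_edge(C, E). Edges now: 1
Op 2: add_edge(B, E). Edges now: 2
Op 3: add_edge(B, C). Edges now: 3
Op 4: add_edge(A, E). Edges now: 4
Op 5: add_edge(D, C). Edges now: 5
Op 6: add_edge(B, A). Edges now: 6
Compute levels (Kahn BFS):
  sources (in-degree 0): B, D
  process B: level=0
    B->A: in-degree(A)=0, level(A)=1, enqueue
    B->C: in-degree(C)=1, level(C)>=1
    B->E: in-degree(E)=2, level(E)>=1
  process D: level=0
    D->C: in-degree(C)=0, level(C)=1, enqueue
  process A: level=1
    A->E: in-degree(E)=1, level(E)>=2
  process C: level=1
    C->E: in-degree(E)=0, level(E)=2, enqueue
  process E: level=2
All levels: A:1, B:0, C:1, D:0, E:2
max level = 2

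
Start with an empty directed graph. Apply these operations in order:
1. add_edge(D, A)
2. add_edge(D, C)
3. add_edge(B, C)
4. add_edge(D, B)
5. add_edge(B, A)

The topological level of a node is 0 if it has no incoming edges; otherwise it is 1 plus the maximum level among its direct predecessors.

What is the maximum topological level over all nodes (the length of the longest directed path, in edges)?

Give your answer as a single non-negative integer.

Answer: 2

Derivation:
Op 1: add_edge(D, A). Edges now: 1
Op 2: add_edge(D, C). Edges now: 2
Op 3: add_edge(B, C). Edges now: 3
Op 4: add_edge(D, B). Edges now: 4
Op 5: add_edge(B, A). Edges now: 5
Compute levels (Kahn BFS):
  sources (in-degree 0): D
  process D: level=0
    D->A: in-degree(A)=1, level(A)>=1
    D->B: in-degree(B)=0, level(B)=1, enqueue
    D->C: in-degree(C)=1, level(C)>=1
  process B: level=1
    B->A: in-degree(A)=0, level(A)=2, enqueue
    B->C: in-degree(C)=0, level(C)=2, enqueue
  process A: level=2
  process C: level=2
All levels: A:2, B:1, C:2, D:0
max level = 2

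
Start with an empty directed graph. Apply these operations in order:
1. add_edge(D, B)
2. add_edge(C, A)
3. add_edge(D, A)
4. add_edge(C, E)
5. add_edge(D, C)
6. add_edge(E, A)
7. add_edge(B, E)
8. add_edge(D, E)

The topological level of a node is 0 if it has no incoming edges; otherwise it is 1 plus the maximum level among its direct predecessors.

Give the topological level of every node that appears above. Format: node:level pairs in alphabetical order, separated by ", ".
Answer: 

Answer: A:3, B:1, C:1, D:0, E:2

Derivation:
Op 1: add_edge(D, B). Edges now: 1
Op 2: add_edge(C, A). Edges now: 2
Op 3: add_edge(D, A). Edges now: 3
Op 4: add_edge(C, E). Edges now: 4
Op 5: add_edge(D, C). Edges now: 5
Op 6: add_edge(E, A). Edges now: 6
Op 7: add_edge(B, E). Edges now: 7
Op 8: add_edge(D, E). Edges now: 8
Compute levels (Kahn BFS):
  sources (in-degree 0): D
  process D: level=0
    D->A: in-degree(A)=2, level(A)>=1
    D->B: in-degree(B)=0, level(B)=1, enqueue
    D->C: in-degree(C)=0, level(C)=1, enqueue
    D->E: in-degree(E)=2, level(E)>=1
  process B: level=1
    B->E: in-degree(E)=1, level(E)>=2
  process C: level=1
    C->A: in-degree(A)=1, level(A)>=2
    C->E: in-degree(E)=0, level(E)=2, enqueue
  process E: level=2
    E->A: in-degree(A)=0, level(A)=3, enqueue
  process A: level=3
All levels: A:3, B:1, C:1, D:0, E:2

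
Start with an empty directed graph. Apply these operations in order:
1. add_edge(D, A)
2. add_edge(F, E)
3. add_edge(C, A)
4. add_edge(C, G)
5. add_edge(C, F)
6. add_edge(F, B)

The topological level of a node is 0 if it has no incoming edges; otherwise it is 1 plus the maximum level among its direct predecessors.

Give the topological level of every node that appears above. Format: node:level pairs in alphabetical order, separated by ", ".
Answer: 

Op 1: add_edge(D, A). Edges now: 1
Op 2: add_edge(F, E). Edges now: 2
Op 3: add_edge(C, A). Edges now: 3
Op 4: add_edge(C, G). Edges now: 4
Op 5: add_edge(C, F). Edges now: 5
Op 6: add_edge(F, B). Edges now: 6
Compute levels (Kahn BFS):
  sources (in-degree 0): C, D
  process C: level=0
    C->A: in-degree(A)=1, level(A)>=1
    C->F: in-degree(F)=0, level(F)=1, enqueue
    C->G: in-degree(G)=0, level(G)=1, enqueue
  process D: level=0
    D->A: in-degree(A)=0, level(A)=1, enqueue
  process F: level=1
    F->B: in-degree(B)=0, level(B)=2, enqueue
    F->E: in-degree(E)=0, level(E)=2, enqueue
  process G: level=1
  process A: level=1
  process B: level=2
  process E: level=2
All levels: A:1, B:2, C:0, D:0, E:2, F:1, G:1

Answer: A:1, B:2, C:0, D:0, E:2, F:1, G:1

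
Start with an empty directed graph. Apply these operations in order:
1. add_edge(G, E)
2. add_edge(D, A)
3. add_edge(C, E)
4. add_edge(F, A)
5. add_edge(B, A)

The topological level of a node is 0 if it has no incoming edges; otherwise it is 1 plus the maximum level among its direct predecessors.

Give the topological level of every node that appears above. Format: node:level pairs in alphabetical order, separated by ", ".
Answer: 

Answer: A:1, B:0, C:0, D:0, E:1, F:0, G:0

Derivation:
Op 1: add_edge(G, E). Edges now: 1
Op 2: add_edge(D, A). Edges now: 2
Op 3: add_edge(C, E). Edges now: 3
Op 4: add_edge(F, A). Edges now: 4
Op 5: add_edge(B, A). Edges now: 5
Compute levels (Kahn BFS):
  sources (in-degree 0): B, C, D, F, G
  process B: level=0
    B->A: in-degree(A)=2, level(A)>=1
  process C: level=0
    C->E: in-degree(E)=1, level(E)>=1
  process D: level=0
    D->A: in-degree(A)=1, level(A)>=1
  process F: level=0
    F->A: in-degree(A)=0, level(A)=1, enqueue
  process G: level=0
    G->E: in-degree(E)=0, level(E)=1, enqueue
  process A: level=1
  process E: level=1
All levels: A:1, B:0, C:0, D:0, E:1, F:0, G:0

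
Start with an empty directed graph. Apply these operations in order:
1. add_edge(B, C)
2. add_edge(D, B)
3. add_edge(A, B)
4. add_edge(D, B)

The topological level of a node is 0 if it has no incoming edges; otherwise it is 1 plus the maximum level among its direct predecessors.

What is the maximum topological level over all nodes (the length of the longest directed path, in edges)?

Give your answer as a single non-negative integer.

Op 1: add_edge(B, C). Edges now: 1
Op 2: add_edge(D, B). Edges now: 2
Op 3: add_edge(A, B). Edges now: 3
Op 4: add_edge(D, B) (duplicate, no change). Edges now: 3
Compute levels (Kahn BFS):
  sources (in-degree 0): A, D
  process A: level=0
    A->B: in-degree(B)=1, level(B)>=1
  process D: level=0
    D->B: in-degree(B)=0, level(B)=1, enqueue
  process B: level=1
    B->C: in-degree(C)=0, level(C)=2, enqueue
  process C: level=2
All levels: A:0, B:1, C:2, D:0
max level = 2

Answer: 2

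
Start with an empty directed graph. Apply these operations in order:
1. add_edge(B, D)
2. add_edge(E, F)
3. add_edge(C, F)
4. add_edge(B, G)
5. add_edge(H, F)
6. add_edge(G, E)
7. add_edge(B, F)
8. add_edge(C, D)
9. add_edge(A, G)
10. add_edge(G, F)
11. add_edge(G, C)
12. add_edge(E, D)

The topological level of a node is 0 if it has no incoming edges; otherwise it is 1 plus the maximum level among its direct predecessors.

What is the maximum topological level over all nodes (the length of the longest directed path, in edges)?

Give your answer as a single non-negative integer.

Answer: 3

Derivation:
Op 1: add_edge(B, D). Edges now: 1
Op 2: add_edge(E, F). Edges now: 2
Op 3: add_edge(C, F). Edges now: 3
Op 4: add_edge(B, G). Edges now: 4
Op 5: add_edge(H, F). Edges now: 5
Op 6: add_edge(G, E). Edges now: 6
Op 7: add_edge(B, F). Edges now: 7
Op 8: add_edge(C, D). Edges now: 8
Op 9: add_edge(A, G). Edges now: 9
Op 10: add_edge(G, F). Edges now: 10
Op 11: add_edge(G, C). Edges now: 11
Op 12: add_edge(E, D). Edges now: 12
Compute levels (Kahn BFS):
  sources (in-degree 0): A, B, H
  process A: level=0
    A->G: in-degree(G)=1, level(G)>=1
  process B: level=0
    B->D: in-degree(D)=2, level(D)>=1
    B->F: in-degree(F)=4, level(F)>=1
    B->G: in-degree(G)=0, level(G)=1, enqueue
  process H: level=0
    H->F: in-degree(F)=3, level(F)>=1
  process G: level=1
    G->C: in-degree(C)=0, level(C)=2, enqueue
    G->E: in-degree(E)=0, level(E)=2, enqueue
    G->F: in-degree(F)=2, level(F)>=2
  process C: level=2
    C->D: in-degree(D)=1, level(D)>=3
    C->F: in-degree(F)=1, level(F)>=3
  process E: level=2
    E->D: in-degree(D)=0, level(D)=3, enqueue
    E->F: in-degree(F)=0, level(F)=3, enqueue
  process D: level=3
  process F: level=3
All levels: A:0, B:0, C:2, D:3, E:2, F:3, G:1, H:0
max level = 3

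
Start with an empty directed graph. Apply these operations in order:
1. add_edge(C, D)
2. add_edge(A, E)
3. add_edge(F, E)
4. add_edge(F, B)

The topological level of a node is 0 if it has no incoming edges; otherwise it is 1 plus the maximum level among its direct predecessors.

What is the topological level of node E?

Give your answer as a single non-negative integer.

Op 1: add_edge(C, D). Edges now: 1
Op 2: add_edge(A, E). Edges now: 2
Op 3: add_edge(F, E). Edges now: 3
Op 4: add_edge(F, B). Edges now: 4
Compute levels (Kahn BFS):
  sources (in-degree 0): A, C, F
  process A: level=0
    A->E: in-degree(E)=1, level(E)>=1
  process C: level=0
    C->D: in-degree(D)=0, level(D)=1, enqueue
  process F: level=0
    F->B: in-degree(B)=0, level(B)=1, enqueue
    F->E: in-degree(E)=0, level(E)=1, enqueue
  process D: level=1
  process B: level=1
  process E: level=1
All levels: A:0, B:1, C:0, D:1, E:1, F:0
level(E) = 1

Answer: 1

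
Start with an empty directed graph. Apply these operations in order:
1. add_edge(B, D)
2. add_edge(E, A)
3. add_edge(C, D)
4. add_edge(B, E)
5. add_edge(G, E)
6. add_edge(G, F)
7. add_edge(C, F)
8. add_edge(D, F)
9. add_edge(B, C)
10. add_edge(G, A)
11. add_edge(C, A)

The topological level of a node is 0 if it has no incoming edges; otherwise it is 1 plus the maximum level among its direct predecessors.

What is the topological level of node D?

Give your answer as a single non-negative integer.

Answer: 2

Derivation:
Op 1: add_edge(B, D). Edges now: 1
Op 2: add_edge(E, A). Edges now: 2
Op 3: add_edge(C, D). Edges now: 3
Op 4: add_edge(B, E). Edges now: 4
Op 5: add_edge(G, E). Edges now: 5
Op 6: add_edge(G, F). Edges now: 6
Op 7: add_edge(C, F). Edges now: 7
Op 8: add_edge(D, F). Edges now: 8
Op 9: add_edge(B, C). Edges now: 9
Op 10: add_edge(G, A). Edges now: 10
Op 11: add_edge(C, A). Edges now: 11
Compute levels (Kahn BFS):
  sources (in-degree 0): B, G
  process B: level=0
    B->C: in-degree(C)=0, level(C)=1, enqueue
    B->D: in-degree(D)=1, level(D)>=1
    B->E: in-degree(E)=1, level(E)>=1
  process G: level=0
    G->A: in-degree(A)=2, level(A)>=1
    G->E: in-degree(E)=0, level(E)=1, enqueue
    G->F: in-degree(F)=2, level(F)>=1
  process C: level=1
    C->A: in-degree(A)=1, level(A)>=2
    C->D: in-degree(D)=0, level(D)=2, enqueue
    C->F: in-degree(F)=1, level(F)>=2
  process E: level=1
    E->A: in-degree(A)=0, level(A)=2, enqueue
  process D: level=2
    D->F: in-degree(F)=0, level(F)=3, enqueue
  process A: level=2
  process F: level=3
All levels: A:2, B:0, C:1, D:2, E:1, F:3, G:0
level(D) = 2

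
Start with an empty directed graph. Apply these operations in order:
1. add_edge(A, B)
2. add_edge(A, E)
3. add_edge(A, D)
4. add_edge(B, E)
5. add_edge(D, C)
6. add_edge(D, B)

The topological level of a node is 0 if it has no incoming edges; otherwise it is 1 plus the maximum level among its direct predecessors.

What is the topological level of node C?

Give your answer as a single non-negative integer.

Op 1: add_edge(A, B). Edges now: 1
Op 2: add_edge(A, E). Edges now: 2
Op 3: add_edge(A, D). Edges now: 3
Op 4: add_edge(B, E). Edges now: 4
Op 5: add_edge(D, C). Edges now: 5
Op 6: add_edge(D, B). Edges now: 6
Compute levels (Kahn BFS):
  sources (in-degree 0): A
  process A: level=0
    A->B: in-degree(B)=1, level(B)>=1
    A->D: in-degree(D)=0, level(D)=1, enqueue
    A->E: in-degree(E)=1, level(E)>=1
  process D: level=1
    D->B: in-degree(B)=0, level(B)=2, enqueue
    D->C: in-degree(C)=0, level(C)=2, enqueue
  process B: level=2
    B->E: in-degree(E)=0, level(E)=3, enqueue
  process C: level=2
  process E: level=3
All levels: A:0, B:2, C:2, D:1, E:3
level(C) = 2

Answer: 2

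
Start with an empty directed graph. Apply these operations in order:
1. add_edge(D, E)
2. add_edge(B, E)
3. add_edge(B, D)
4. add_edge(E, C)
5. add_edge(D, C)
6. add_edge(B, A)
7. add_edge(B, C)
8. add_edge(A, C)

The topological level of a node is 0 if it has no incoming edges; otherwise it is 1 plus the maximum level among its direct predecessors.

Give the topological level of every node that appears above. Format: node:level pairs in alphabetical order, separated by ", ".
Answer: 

Op 1: add_edge(D, E). Edges now: 1
Op 2: add_edge(B, E). Edges now: 2
Op 3: add_edge(B, D). Edges now: 3
Op 4: add_edge(E, C). Edges now: 4
Op 5: add_edge(D, C). Edges now: 5
Op 6: add_edge(B, A). Edges now: 6
Op 7: add_edge(B, C). Edges now: 7
Op 8: add_edge(A, C). Edges now: 8
Compute levels (Kahn BFS):
  sources (in-degree 0): B
  process B: level=0
    B->A: in-degree(A)=0, level(A)=1, enqueue
    B->C: in-degree(C)=3, level(C)>=1
    B->D: in-degree(D)=0, level(D)=1, enqueue
    B->E: in-degree(E)=1, level(E)>=1
  process A: level=1
    A->C: in-degree(C)=2, level(C)>=2
  process D: level=1
    D->C: in-degree(C)=1, level(C)>=2
    D->E: in-degree(E)=0, level(E)=2, enqueue
  process E: level=2
    E->C: in-degree(C)=0, level(C)=3, enqueue
  process C: level=3
All levels: A:1, B:0, C:3, D:1, E:2

Answer: A:1, B:0, C:3, D:1, E:2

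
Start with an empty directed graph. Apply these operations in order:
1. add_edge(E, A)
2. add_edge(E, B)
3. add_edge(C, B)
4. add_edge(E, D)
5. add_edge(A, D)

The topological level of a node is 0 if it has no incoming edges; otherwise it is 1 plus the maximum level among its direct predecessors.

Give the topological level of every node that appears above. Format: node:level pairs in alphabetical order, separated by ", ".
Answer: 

Op 1: add_edge(E, A). Edges now: 1
Op 2: add_edge(E, B). Edges now: 2
Op 3: add_edge(C, B). Edges now: 3
Op 4: add_edge(E, D). Edges now: 4
Op 5: add_edge(A, D). Edges now: 5
Compute levels (Kahn BFS):
  sources (in-degree 0): C, E
  process C: level=0
    C->B: in-degree(B)=1, level(B)>=1
  process E: level=0
    E->A: in-degree(A)=0, level(A)=1, enqueue
    E->B: in-degree(B)=0, level(B)=1, enqueue
    E->D: in-degree(D)=1, level(D)>=1
  process A: level=1
    A->D: in-degree(D)=0, level(D)=2, enqueue
  process B: level=1
  process D: level=2
All levels: A:1, B:1, C:0, D:2, E:0

Answer: A:1, B:1, C:0, D:2, E:0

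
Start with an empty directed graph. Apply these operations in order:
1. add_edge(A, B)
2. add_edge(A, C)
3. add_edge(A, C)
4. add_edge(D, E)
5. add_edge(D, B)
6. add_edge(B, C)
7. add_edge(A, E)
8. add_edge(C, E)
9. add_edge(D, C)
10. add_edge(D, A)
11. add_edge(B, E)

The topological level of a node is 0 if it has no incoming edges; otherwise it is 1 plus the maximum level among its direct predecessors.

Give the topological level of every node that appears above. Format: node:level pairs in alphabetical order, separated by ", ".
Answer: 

Op 1: add_edge(A, B). Edges now: 1
Op 2: add_edge(A, C). Edges now: 2
Op 3: add_edge(A, C) (duplicate, no change). Edges now: 2
Op 4: add_edge(D, E). Edges now: 3
Op 5: add_edge(D, B). Edges now: 4
Op 6: add_edge(B, C). Edges now: 5
Op 7: add_edge(A, E). Edges now: 6
Op 8: add_edge(C, E). Edges now: 7
Op 9: add_edge(D, C). Edges now: 8
Op 10: add_edge(D, A). Edges now: 9
Op 11: add_edge(B, E). Edges now: 10
Compute levels (Kahn BFS):
  sources (in-degree 0): D
  process D: level=0
    D->A: in-degree(A)=0, level(A)=1, enqueue
    D->B: in-degree(B)=1, level(B)>=1
    D->C: in-degree(C)=2, level(C)>=1
    D->E: in-degree(E)=3, level(E)>=1
  process A: level=1
    A->B: in-degree(B)=0, level(B)=2, enqueue
    A->C: in-degree(C)=1, level(C)>=2
    A->E: in-degree(E)=2, level(E)>=2
  process B: level=2
    B->C: in-degree(C)=0, level(C)=3, enqueue
    B->E: in-degree(E)=1, level(E)>=3
  process C: level=3
    C->E: in-degree(E)=0, level(E)=4, enqueue
  process E: level=4
All levels: A:1, B:2, C:3, D:0, E:4

Answer: A:1, B:2, C:3, D:0, E:4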